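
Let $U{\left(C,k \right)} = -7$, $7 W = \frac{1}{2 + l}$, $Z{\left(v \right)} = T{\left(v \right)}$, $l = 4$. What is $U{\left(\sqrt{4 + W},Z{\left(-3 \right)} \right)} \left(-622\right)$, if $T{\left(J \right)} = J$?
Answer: $4354$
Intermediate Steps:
$Z{\left(v \right)} = v$
$W = \frac{1}{42}$ ($W = \frac{1}{7 \left(2 + 4\right)} = \frac{1}{7 \cdot 6} = \frac{1}{7} \cdot \frac{1}{6} = \frac{1}{42} \approx 0.02381$)
$U{\left(\sqrt{4 + W},Z{\left(-3 \right)} \right)} \left(-622\right) = \left(-7\right) \left(-622\right) = 4354$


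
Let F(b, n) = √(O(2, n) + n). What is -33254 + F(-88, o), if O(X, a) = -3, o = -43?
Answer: -33254 + I*√46 ≈ -33254.0 + 6.7823*I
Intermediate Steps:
F(b, n) = √(-3 + n)
-33254 + F(-88, o) = -33254 + √(-3 - 43) = -33254 + √(-46) = -33254 + I*√46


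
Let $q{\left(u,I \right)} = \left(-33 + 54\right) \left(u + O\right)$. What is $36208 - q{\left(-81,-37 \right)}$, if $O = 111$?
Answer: $35578$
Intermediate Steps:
$q{\left(u,I \right)} = 2331 + 21 u$ ($q{\left(u,I \right)} = \left(-33 + 54\right) \left(u + 111\right) = 21 \left(111 + u\right) = 2331 + 21 u$)
$36208 - q{\left(-81,-37 \right)} = 36208 - \left(2331 + 21 \left(-81\right)\right) = 36208 - \left(2331 - 1701\right) = 36208 - 630 = 35578$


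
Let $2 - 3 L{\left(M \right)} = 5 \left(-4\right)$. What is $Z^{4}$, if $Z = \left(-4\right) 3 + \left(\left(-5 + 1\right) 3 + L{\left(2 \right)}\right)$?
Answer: $\frac{6250000}{81} \approx 77161.0$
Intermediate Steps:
$L{\left(M \right)} = \frac{22}{3}$ ($L{\left(M \right)} = \frac{2}{3} - \frac{5 \left(-4\right)}{3} = \frac{2}{3} - - \frac{20}{3} = \frac{2}{3} + \frac{20}{3} = \frac{22}{3}$)
$Z = - \frac{50}{3}$ ($Z = \left(-4\right) 3 + \left(\left(-5 + 1\right) 3 + \frac{22}{3}\right) = -12 + \left(\left(-4\right) 3 + \frac{22}{3}\right) = -12 + \left(-12 + \frac{22}{3}\right) = -12 - \frac{14}{3} = - \frac{50}{3} \approx -16.667$)
$Z^{4} = \left(- \frac{50}{3}\right)^{4} = \frac{6250000}{81}$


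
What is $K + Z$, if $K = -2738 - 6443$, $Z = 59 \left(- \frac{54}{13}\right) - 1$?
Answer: $- \frac{122552}{13} \approx -9427.1$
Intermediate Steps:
$Z = - \frac{3199}{13}$ ($Z = 59 \left(\left(-54\right) \frac{1}{13}\right) - 1 = 59 \left(- \frac{54}{13}\right) - 1 = - \frac{3186}{13} - 1 = - \frac{3199}{13} \approx -246.08$)
$K = -9181$ ($K = -2738 - 6443 = -9181$)
$K + Z = -9181 - \frac{3199}{13} = - \frac{122552}{13}$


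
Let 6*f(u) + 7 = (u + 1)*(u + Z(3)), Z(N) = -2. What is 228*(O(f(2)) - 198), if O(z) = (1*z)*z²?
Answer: -819109/18 ≈ -45506.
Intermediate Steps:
f(u) = -7/6 + (1 + u)*(-2 + u)/6 (f(u) = -7/6 + ((u + 1)*(u - 2))/6 = -7/6 + ((1 + u)*(-2 + u))/6 = -7/6 + (1 + u)*(-2 + u)/6)
O(z) = z³ (O(z) = z*z² = z³)
228*(O(f(2)) - 198) = 228*((-3/2 - ⅙*2 + (⅙)*2²)³ - 198) = 228*((-3/2 - ⅓ + (⅙)*4)³ - 198) = 228*((-3/2 - ⅓ + ⅔)³ - 198) = 228*((-7/6)³ - 198) = 228*(-343/216 - 198) = 228*(-43111/216) = -819109/18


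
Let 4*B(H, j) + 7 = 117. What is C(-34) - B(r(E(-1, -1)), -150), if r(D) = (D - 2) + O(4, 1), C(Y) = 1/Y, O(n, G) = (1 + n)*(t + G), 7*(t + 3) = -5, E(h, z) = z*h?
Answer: -468/17 ≈ -27.529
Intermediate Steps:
E(h, z) = h*z
t = -26/7 (t = -3 + (⅐)*(-5) = -3 - 5/7 = -26/7 ≈ -3.7143)
O(n, G) = (1 + n)*(-26/7 + G)
r(D) = -109/7 + D (r(D) = (D - 2) + (-26/7 + 1 - 26/7*4 + 1*4) = (-2 + D) + (-26/7 + 1 - 104/7 + 4) = (-2 + D) - 95/7 = -109/7 + D)
B(H, j) = 55/2 (B(H, j) = -7/4 + (¼)*117 = -7/4 + 117/4 = 55/2)
C(-34) - B(r(E(-1, -1)), -150) = 1/(-34) - 1*55/2 = -1/34 - 55/2 = -468/17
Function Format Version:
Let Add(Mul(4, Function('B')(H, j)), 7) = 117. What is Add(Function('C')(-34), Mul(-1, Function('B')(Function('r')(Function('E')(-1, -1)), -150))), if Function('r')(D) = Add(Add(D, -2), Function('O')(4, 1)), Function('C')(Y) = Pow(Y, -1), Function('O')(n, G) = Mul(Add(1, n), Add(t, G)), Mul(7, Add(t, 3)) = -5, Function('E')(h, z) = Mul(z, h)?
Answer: Rational(-468, 17) ≈ -27.529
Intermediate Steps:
Function('E')(h, z) = Mul(h, z)
t = Rational(-26, 7) (t = Add(-3, Mul(Rational(1, 7), -5)) = Add(-3, Rational(-5, 7)) = Rational(-26, 7) ≈ -3.7143)
Function('O')(n, G) = Mul(Add(1, n), Add(Rational(-26, 7), G))
Function('r')(D) = Add(Rational(-109, 7), D) (Function('r')(D) = Add(Add(D, -2), Add(Rational(-26, 7), 1, Mul(Rational(-26, 7), 4), Mul(1, 4))) = Add(Add(-2, D), Add(Rational(-26, 7), 1, Rational(-104, 7), 4)) = Add(Add(-2, D), Rational(-95, 7)) = Add(Rational(-109, 7), D))
Function('B')(H, j) = Rational(55, 2) (Function('B')(H, j) = Add(Rational(-7, 4), Mul(Rational(1, 4), 117)) = Add(Rational(-7, 4), Rational(117, 4)) = Rational(55, 2))
Add(Function('C')(-34), Mul(-1, Function('B')(Function('r')(Function('E')(-1, -1)), -150))) = Add(Pow(-34, -1), Mul(-1, Rational(55, 2))) = Add(Rational(-1, 34), Rational(-55, 2)) = Rational(-468, 17)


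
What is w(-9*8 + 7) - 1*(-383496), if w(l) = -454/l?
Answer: 24927694/65 ≈ 3.8350e+5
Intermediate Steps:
w(-9*8 + 7) - 1*(-383496) = -454/(-9*8 + 7) - 1*(-383496) = -454/(-72 + 7) + 383496 = -454/(-65) + 383496 = -454*(-1/65) + 383496 = 454/65 + 383496 = 24927694/65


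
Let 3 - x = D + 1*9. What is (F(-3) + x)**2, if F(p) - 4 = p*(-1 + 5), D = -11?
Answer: 9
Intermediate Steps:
F(p) = 4 + 4*p (F(p) = 4 + p*(-1 + 5) = 4 + p*4 = 4 + 4*p)
x = 5 (x = 3 - (-11 + 1*9) = 3 - (-11 + 9) = 3 - 1*(-2) = 3 + 2 = 5)
(F(-3) + x)**2 = ((4 + 4*(-3)) + 5)**2 = ((4 - 12) + 5)**2 = (-8 + 5)**2 = (-3)**2 = 9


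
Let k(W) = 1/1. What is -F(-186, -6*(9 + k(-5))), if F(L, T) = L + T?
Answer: 246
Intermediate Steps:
k(W) = 1
-F(-186, -6*(9 + k(-5))) = -(-186 - 6*(9 + 1)) = -(-186 - 6*10) = -(-186 - 60) = -1*(-246) = 246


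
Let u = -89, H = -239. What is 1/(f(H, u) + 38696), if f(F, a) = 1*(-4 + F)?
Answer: 1/38453 ≈ 2.6006e-5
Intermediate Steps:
f(F, a) = -4 + F
1/(f(H, u) + 38696) = 1/((-4 - 239) + 38696) = 1/(-243 + 38696) = 1/38453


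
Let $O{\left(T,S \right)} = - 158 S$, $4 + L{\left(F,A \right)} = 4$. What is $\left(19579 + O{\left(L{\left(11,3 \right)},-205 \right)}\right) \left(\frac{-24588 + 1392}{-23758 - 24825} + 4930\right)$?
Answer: $\frac{12448518413034}{48583} \approx 2.5623 \cdot 10^{8}$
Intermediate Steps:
$L{\left(F,A \right)} = 0$ ($L{\left(F,A \right)} = -4 + 4 = 0$)
$\left(19579 + O{\left(L{\left(11,3 \right)},-205 \right)}\right) \left(\frac{-24588 + 1392}{-23758 - 24825} + 4930\right) = \left(19579 - -32390\right) \left(\frac{-24588 + 1392}{-23758 - 24825} + 4930\right) = \left(19579 + 32390\right) \left(- \frac{23196}{-48583} + 4930\right) = 51969 \left(\left(-23196\right) \left(- \frac{1}{48583}\right) + 4930\right) = 51969 \left(\frac{23196}{48583} + 4930\right) = 51969 \cdot \frac{239537386}{48583} = \frac{12448518413034}{48583}$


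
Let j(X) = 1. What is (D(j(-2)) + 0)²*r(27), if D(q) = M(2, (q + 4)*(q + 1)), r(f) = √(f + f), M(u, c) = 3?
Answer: 27*√6 ≈ 66.136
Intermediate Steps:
r(f) = √2*√f (r(f) = √(2*f) = √2*√f)
D(q) = 3
(D(j(-2)) + 0)²*r(27) = (3 + 0)²*(√2*√27) = 3²*(√2*(3*√3)) = 9*(3*√6) = 27*√6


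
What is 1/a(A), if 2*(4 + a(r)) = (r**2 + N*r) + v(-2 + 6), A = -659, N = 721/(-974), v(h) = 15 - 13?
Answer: 1948/423458989 ≈ 4.6002e-6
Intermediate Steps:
v(h) = 2
N = -721/974 (N = 721*(-1/974) = -721/974 ≈ -0.74025)
a(r) = -3 + r**2/2 - 721*r/1948 (a(r) = -4 + ((r**2 - 721*r/974) + 2)/2 = -4 + (2 + r**2 - 721*r/974)/2 = -4 + (1 + r**2/2 - 721*r/1948) = -3 + r**2/2 - 721*r/1948)
1/a(A) = 1/(-3 + (1/2)*(-659)**2 - 721/1948*(-659)) = 1/(-3 + (1/2)*434281 + 475139/1948) = 1/(-3 + 434281/2 + 475139/1948) = 1/(423458989/1948) = 1948/423458989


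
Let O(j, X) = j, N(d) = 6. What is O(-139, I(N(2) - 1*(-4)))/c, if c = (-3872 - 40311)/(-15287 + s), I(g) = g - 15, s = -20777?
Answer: -217952/1921 ≈ -113.46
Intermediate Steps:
I(g) = -15 + g
c = 1921/1568 (c = (-3872 - 40311)/(-15287 - 20777) = -44183/(-36064) = -44183*(-1/36064) = 1921/1568 ≈ 1.2251)
O(-139, I(N(2) - 1*(-4)))/c = -139/1921/1568 = -139*1568/1921 = -217952/1921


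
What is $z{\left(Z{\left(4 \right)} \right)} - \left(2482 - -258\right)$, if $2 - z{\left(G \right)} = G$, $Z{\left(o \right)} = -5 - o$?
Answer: $-2729$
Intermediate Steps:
$z{\left(G \right)} = 2 - G$
$z{\left(Z{\left(4 \right)} \right)} - \left(2482 - -258\right) = \left(2 - \left(-5 - 4\right)\right) - \left(2482 - -258\right) = \left(2 - \left(-5 - 4\right)\right) - \left(2482 + 258\right) = \left(2 - -9\right) - 2740 = \left(2 + 9\right) - 2740 = 11 - 2740 = -2729$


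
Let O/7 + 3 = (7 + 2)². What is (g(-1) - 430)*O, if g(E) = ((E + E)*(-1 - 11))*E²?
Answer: -221676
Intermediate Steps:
O = 546 (O = -21 + 7*(7 + 2)² = -21 + 7*9² = -21 + 7*81 = -21 + 567 = 546)
g(E) = -24*E³ (g(E) = ((2*E)*(-12))*E² = (-24*E)*E² = -24*E³)
(g(-1) - 430)*O = (-24*(-1)³ - 430)*546 = (-24*(-1) - 430)*546 = (24 - 430)*546 = -406*546 = -221676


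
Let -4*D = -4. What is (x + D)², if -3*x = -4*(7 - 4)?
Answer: 25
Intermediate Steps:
D = 1 (D = -¼*(-4) = 1)
x = 4 (x = -(-4)*(7 - 4)/3 = -(-4)*3/3 = -⅓*(-12) = 4)
(x + D)² = (4 + 1)² = 5² = 25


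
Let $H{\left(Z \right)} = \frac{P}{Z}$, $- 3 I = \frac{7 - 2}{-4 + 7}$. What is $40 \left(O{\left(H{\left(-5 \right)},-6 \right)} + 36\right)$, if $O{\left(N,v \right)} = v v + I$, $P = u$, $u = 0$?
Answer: $\frac{25720}{9} \approx 2857.8$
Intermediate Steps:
$I = - \frac{5}{9}$ ($I = - \frac{\left(7 - 2\right) \frac{1}{-4 + 7}}{3} = - \frac{5 \cdot \frac{1}{3}}{3} = \left(- \frac{1}{3}\right) \frac{5}{3} = - \frac{5}{9} \approx -0.55556$)
$P = 0$
$H{\left(Z \right)} = 0$ ($H{\left(Z \right)} = \frac{0}{Z} = 0$)
$O{\left(N,v \right)} = - \frac{5}{9} + v^{2}$ ($O{\left(N,v \right)} = v v - \frac{5}{9} = v^{2} - \frac{5}{9} = - \frac{5}{9} + v^{2}$)
$40 \left(O{\left(H{\left(-5 \right)},-6 \right)} + 36\right) = 40 \left(\left(- \frac{5}{9} + \left(-6\right)^{2}\right) + 36\right) = 40 \left(\left(- \frac{5}{9} + 36\right) + 36\right) = 40 \left(\frac{319}{9} + 36\right) = 40 \cdot \frac{643}{9} = \frac{25720}{9}$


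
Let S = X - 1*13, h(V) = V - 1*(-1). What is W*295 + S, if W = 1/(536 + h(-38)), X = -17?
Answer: -14675/499 ≈ -29.409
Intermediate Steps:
h(V) = 1 + V (h(V) = V + 1 = 1 + V)
W = 1/499 (W = 1/(536 + (1 - 38)) = 1/(536 - 37) = 1/499 ≈ 0.0020040)
S = -30 (S = -17 - 1*13 = -17 - 13 = -30)
W*295 + S = (1/499)*295 - 30 = 295/499 - 30 = -14675/499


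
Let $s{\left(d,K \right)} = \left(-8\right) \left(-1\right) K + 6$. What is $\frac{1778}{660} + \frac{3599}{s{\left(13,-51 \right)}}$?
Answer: $- \frac{69191}{11055} \approx -6.2588$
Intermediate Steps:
$s{\left(d,K \right)} = 6 + 8 K$ ($s{\left(d,K \right)} = 8 K + 6 = 6 + 8 K$)
$\frac{1778}{660} + \frac{3599}{s{\left(13,-51 \right)}} = \frac{1778}{660} + \frac{3599}{6 + 8 \left(-51\right)} = 1778 \cdot \frac{1}{660} + \frac{3599}{6 - 408} = \frac{889}{330} + \frac{3599}{-402} = \frac{889}{330} + 3599 \left(- \frac{1}{402}\right) = \frac{889}{330} - \frac{3599}{402} = - \frac{69191}{11055}$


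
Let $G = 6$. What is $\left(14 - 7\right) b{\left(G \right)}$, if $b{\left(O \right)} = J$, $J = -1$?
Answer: $-7$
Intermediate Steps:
$b{\left(O \right)} = -1$
$\left(14 - 7\right) b{\left(G \right)} = \left(14 - 7\right) \left(-1\right) = 7 \left(-1\right) = -7$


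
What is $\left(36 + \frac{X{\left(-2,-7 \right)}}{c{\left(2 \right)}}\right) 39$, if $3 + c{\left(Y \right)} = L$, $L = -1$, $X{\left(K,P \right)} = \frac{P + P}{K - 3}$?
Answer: $\frac{13767}{10} \approx 1376.7$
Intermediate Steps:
$X{\left(K,P \right)} = \frac{2 P}{-3 + K}$
$c{\left(Y \right)} = -4$ ($c{\left(Y \right)} = -3 - 1 = -4$)
$\left(36 + \frac{X{\left(-2,-7 \right)}}{c{\left(2 \right)}}\right) 39 = \left(36 + \frac{2 \left(-7\right) \frac{1}{-3 - 2}}{-4}\right) 39 = \left(36 + 2 \left(-7\right) \frac{1}{-5} \left(- \frac{1}{4}\right)\right) 39 = \left(36 + 2 \left(-7\right) \left(- \frac{1}{5}\right) \left(- \frac{1}{4}\right)\right) 39 = \left(36 + \frac{14}{5} \left(- \frac{1}{4}\right)\right) 39 = \left(36 - \frac{7}{10}\right) 39 = \frac{353}{10} \cdot 39 = \frac{13767}{10}$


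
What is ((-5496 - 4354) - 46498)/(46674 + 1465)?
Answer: -56348/48139 ≈ -1.1705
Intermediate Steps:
((-5496 - 4354) - 46498)/(46674 + 1465) = (-9850 - 46498)/48139 = -56348*1/48139 = -56348/48139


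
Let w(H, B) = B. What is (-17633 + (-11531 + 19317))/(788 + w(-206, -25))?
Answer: -9847/763 ≈ -12.906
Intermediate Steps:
(-17633 + (-11531 + 19317))/(788 + w(-206, -25)) = (-17633 + (-11531 + 19317))/(788 - 25) = (-17633 + 7786)/763 = -9847*1/763 = -9847/763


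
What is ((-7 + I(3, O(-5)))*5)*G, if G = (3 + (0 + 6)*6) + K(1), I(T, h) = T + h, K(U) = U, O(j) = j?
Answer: -1800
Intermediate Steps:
G = 40 (G = (3 + (0 + 6)*6) + 1 = (3 + 6*6) + 1 = (3 + 36) + 1 = 39 + 1 = 40)
((-7 + I(3, O(-5)))*5)*G = ((-7 + (3 - 5))*5)*40 = ((-7 - 2)*5)*40 = -9*5*40 = -45*40 = -1800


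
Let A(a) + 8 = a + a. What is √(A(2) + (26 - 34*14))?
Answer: I*√454 ≈ 21.307*I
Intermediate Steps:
A(a) = -8 + 2*a (A(a) = -8 + (a + a) = -8 + 2*a)
√(A(2) + (26 - 34*14)) = √((-8 + 2*2) + (26 - 34*14)) = √((-8 + 4) + (26 - 476)) = √(-4 - 450) = √(-454) = I*√454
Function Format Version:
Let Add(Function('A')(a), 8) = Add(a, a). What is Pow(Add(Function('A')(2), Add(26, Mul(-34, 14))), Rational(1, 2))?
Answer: Mul(I, Pow(454, Rational(1, 2))) ≈ Mul(21.307, I)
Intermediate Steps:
Function('A')(a) = Add(-8, Mul(2, a)) (Function('A')(a) = Add(-8, Add(a, a)) = Add(-8, Mul(2, a)))
Pow(Add(Function('A')(2), Add(26, Mul(-34, 14))), Rational(1, 2)) = Pow(Add(Add(-8, Mul(2, 2)), Add(26, Mul(-34, 14))), Rational(1, 2)) = Pow(Add(Add(-8, 4), Add(26, -476)), Rational(1, 2)) = Pow(Add(-4, -450), Rational(1, 2)) = Pow(-454, Rational(1, 2)) = Mul(I, Pow(454, Rational(1, 2)))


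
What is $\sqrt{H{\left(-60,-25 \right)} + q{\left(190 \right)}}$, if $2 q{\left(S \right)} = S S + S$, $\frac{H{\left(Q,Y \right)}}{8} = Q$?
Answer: $\sqrt{17665} \approx 132.91$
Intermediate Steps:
$H{\left(Q,Y \right)} = 8 Q$
$q{\left(S \right)} = \frac{S}{2} + \frac{S^{2}}{2}$ ($q{\left(S \right)} = \frac{S S + S}{2} = \frac{S^{2} + S}{2} = \frac{S + S^{2}}{2} = \frac{S}{2} + \frac{S^{2}}{2}$)
$\sqrt{H{\left(-60,-25 \right)} + q{\left(190 \right)}} = \sqrt{8 \left(-60\right) + \frac{1}{2} \cdot 190 \left(1 + 190\right)} = \sqrt{-480 + \frac{1}{2} \cdot 190 \cdot 191} = \sqrt{-480 + 18145} = \sqrt{17665}$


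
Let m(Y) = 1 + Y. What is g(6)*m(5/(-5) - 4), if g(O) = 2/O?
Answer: -4/3 ≈ -1.3333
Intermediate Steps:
g(6)*m(5/(-5) - 4) = (2/6)*(1 + (5/(-5) - 4)) = (2*(⅙))*(1 + (-⅕*5 - 4)) = (1 + (-1 - 4))/3 = (1 - 5)/3 = (⅓)*(-4) = -4/3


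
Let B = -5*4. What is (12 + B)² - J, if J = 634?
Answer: -570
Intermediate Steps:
B = -20
(12 + B)² - J = (12 - 20)² - 1*634 = (-8)² - 634 = 64 - 634 = -570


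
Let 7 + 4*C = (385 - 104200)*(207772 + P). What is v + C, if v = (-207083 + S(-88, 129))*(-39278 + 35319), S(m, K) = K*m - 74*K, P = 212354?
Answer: -40005073581/4 ≈ -1.0001e+10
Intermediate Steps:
S(m, K) = -74*K + K*m
C = -43615380697/4 (C = -7/4 + ((385 - 104200)*(207772 + 212354))/4 = -7/4 + (-103815*420126)/4 = -7/4 + (¼)*(-43615380690) = -7/4 - 21807690345/2 = -43615380697/4 ≈ -1.0904e+10)
v = 902576779 (v = (-207083 + 129*(-74 - 88))*(-39278 + 35319) = (-207083 + 129*(-162))*(-3959) = (-207083 - 20898)*(-3959) = -227981*(-3959) = 902576779)
v + C = 902576779 - 43615380697/4 = -40005073581/4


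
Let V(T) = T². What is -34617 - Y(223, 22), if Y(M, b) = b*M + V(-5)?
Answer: -39548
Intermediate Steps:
Y(M, b) = 25 + M*b (Y(M, b) = b*M + (-5)² = M*b + 25 = 25 + M*b)
-34617 - Y(223, 22) = -34617 - (25 + 223*22) = -34617 - (25 + 4906) = -34617 - 1*4931 = -34617 - 4931 = -39548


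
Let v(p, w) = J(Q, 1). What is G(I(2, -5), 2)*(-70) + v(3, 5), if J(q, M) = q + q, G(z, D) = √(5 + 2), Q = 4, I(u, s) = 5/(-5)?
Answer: 8 - 70*√7 ≈ -177.20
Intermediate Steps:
I(u, s) = -1 (I(u, s) = 5*(-⅕) = -1)
G(z, D) = √7
J(q, M) = 2*q
v(p, w) = 8 (v(p, w) = 2*4 = 8)
G(I(2, -5), 2)*(-70) + v(3, 5) = √7*(-70) + 8 = -70*√7 + 8 = 8 - 70*√7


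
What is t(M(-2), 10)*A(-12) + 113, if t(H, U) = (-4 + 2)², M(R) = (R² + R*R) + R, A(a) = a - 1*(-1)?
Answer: 69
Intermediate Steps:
A(a) = 1 + a (A(a) = a + 1 = 1 + a)
M(R) = R + 2*R² (M(R) = (R² + R²) + R = 2*R² + R = R + 2*R²)
t(H, U) = 4 (t(H, U) = (-2)² = 4)
t(M(-2), 10)*A(-12) + 113 = 4*(1 - 12) + 113 = 4*(-11) + 113 = -44 + 113 = 69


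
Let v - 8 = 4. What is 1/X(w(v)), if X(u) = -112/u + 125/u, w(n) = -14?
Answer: -14/13 ≈ -1.0769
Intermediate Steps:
v = 12 (v = 8 + 4 = 12)
X(u) = 13/u
1/X(w(v)) = 1/(13/(-14)) = 1/(13*(-1/14)) = 1/(-13/14) = -14/13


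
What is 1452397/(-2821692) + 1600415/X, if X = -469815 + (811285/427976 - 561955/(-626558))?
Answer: -139391520950154557605721/35547953133266014877772 ≈ -3.9212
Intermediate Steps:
X = -62990491402438705/134075893304 (X = -469815 + (811285*(1/427976) - 561955*(-1/626558)) = -469815 + (811285/427976 + 561955/626558) = -469815 + 374410180055/134075893304 = -62990491402438705/134075893304 ≈ -4.6981e+5)
1452397/(-2821692) + 1600415/X = 1452397/(-2821692) + 1600415/(-62990491402438705/134075893304) = 1452397*(-1/2821692) + 1600415*(-134075893304/62990491402438705) = -1452397/2821692 - 42915414156424232/12598098280487741 = -139391520950154557605721/35547953133266014877772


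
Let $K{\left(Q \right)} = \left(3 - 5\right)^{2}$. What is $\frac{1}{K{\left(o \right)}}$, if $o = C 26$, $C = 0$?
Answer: $\frac{1}{4} \approx 0.25$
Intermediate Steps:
$o = 0$ ($o = 0 \cdot 26 = 0$)
$K{\left(Q \right)} = 4$ ($K{\left(Q \right)} = \left(-2\right)^{2} = 4$)
$\frac{1}{K{\left(o \right)}} = \frac{1}{4}$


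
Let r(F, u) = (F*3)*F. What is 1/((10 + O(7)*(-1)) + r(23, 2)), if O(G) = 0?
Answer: 1/1597 ≈ 0.00062617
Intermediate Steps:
r(F, u) = 3*F² (r(F, u) = (3*F)*F = 3*F²)
1/((10 + O(7)*(-1)) + r(23, 2)) = 1/((10 + 0*(-1)) + 3*23²) = 1/((10 + 0) + 3*529) = 1/(10 + 1587) = 1/1597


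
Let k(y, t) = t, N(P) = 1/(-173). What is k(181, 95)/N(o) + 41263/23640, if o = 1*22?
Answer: -388482137/23640 ≈ -16433.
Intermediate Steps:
o = 22
N(P) = -1/173
k(181, 95)/N(o) + 41263/23640 = 95/(-1/173) + 41263/23640 = 95*(-173) + 41263*(1/23640) = -16435 + 41263/23640 = -388482137/23640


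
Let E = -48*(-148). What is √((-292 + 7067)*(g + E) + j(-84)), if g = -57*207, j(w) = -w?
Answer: I*√31808541 ≈ 5639.9*I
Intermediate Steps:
g = -11799
E = 7104
√((-292 + 7067)*(g + E) + j(-84)) = √((-292 + 7067)*(-11799 + 7104) - 1*(-84)) = √(6775*(-4695) + 84) = √(-31808625 + 84) = √(-31808541) = I*√31808541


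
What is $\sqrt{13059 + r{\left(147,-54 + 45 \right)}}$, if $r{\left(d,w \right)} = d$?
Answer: $\sqrt{13206} \approx 114.92$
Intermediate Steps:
$\sqrt{13059 + r{\left(147,-54 + 45 \right)}} = \sqrt{13059 + 147} = \sqrt{13206}$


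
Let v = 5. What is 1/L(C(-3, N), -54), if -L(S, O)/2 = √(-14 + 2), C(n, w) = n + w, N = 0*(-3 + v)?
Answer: I*√3/12 ≈ 0.14434*I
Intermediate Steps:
N = 0 (N = 0*(-3 + 5) = 0*2 = 0)
L(S, O) = -4*I*√3 (L(S, O) = -2*√(-14 + 2) = -4*I*√3)
1/L(C(-3, N), -54) = 1/(-4*I*√3) = I*√3/12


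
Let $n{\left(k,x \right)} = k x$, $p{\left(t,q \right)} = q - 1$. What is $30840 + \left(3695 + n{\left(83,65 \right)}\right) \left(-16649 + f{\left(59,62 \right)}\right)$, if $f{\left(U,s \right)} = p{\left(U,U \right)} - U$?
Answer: $-151317660$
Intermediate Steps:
$p{\left(t,q \right)} = -1 + q$
$f{\left(U,s \right)} = -1$ ($f{\left(U,s \right)} = \left(-1 + U\right) - U = -1$)
$30840 + \left(3695 + n{\left(83,65 \right)}\right) \left(-16649 + f{\left(59,62 \right)}\right) = 30840 + \left(3695 + 83 \cdot 65\right) \left(-16649 - 1\right) = 30840 + \left(3695 + 5395\right) \left(-16650\right) = 30840 + 9090 \left(-16650\right) = 30840 - 151348500 = -151317660$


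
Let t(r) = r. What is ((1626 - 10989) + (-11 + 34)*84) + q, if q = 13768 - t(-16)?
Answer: 6353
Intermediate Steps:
q = 13784 (q = 13768 - 1*(-16) = 13768 + 16 = 13784)
((1626 - 10989) + (-11 + 34)*84) + q = ((1626 - 10989) + (-11 + 34)*84) + 13784 = (-9363 + 23*84) + 13784 = (-9363 + 1932) + 13784 = -7431 + 13784 = 6353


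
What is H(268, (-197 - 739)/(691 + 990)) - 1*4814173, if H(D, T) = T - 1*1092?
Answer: -8094461401/1681 ≈ -4.8153e+6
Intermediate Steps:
H(D, T) = -1092 + T (H(D, T) = T - 1092 = -1092 + T)
H(268, (-197 - 739)/(691 + 990)) - 1*4814173 = (-1092 + (-197 - 739)/(691 + 990)) - 1*4814173 = (-1092 - 936/1681) - 4814173 = -1836588/1681 - 4814173 = -8094461401/1681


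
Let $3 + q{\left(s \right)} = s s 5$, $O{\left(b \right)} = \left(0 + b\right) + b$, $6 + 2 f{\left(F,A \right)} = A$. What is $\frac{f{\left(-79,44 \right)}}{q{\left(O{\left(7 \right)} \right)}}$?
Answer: $\frac{19}{977} \approx 0.019447$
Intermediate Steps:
$f{\left(F,A \right)} = -3 + \frac{A}{2}$
$O{\left(b \right)} = 2 b$ ($O{\left(b \right)} = b + b = 2 b$)
$q{\left(s \right)} = -3 + 5 s^{2}$ ($q{\left(s \right)} = -3 + s s 5 = -3 + s^{2} \cdot 5 = -3 + 5 s^{2}$)
$\frac{f{\left(-79,44 \right)}}{q{\left(O{\left(7 \right)} \right)}} = \frac{-3 + \frac{1}{2} \cdot 44}{-3 + 5 \left(2 \cdot 7\right)^{2}} = \frac{-3 + 22}{-3 + 5 \cdot 14^{2}} = \frac{19}{-3 + 5 \cdot 196} = \frac{19}{-3 + 980} = \frac{19}{977}$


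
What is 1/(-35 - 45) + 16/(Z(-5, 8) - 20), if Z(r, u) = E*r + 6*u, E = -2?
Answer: 621/1520 ≈ 0.40855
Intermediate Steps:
Z(r, u) = -2*r + 6*u
1/(-35 - 45) + 16/(Z(-5, 8) - 20) = 1/(-35 - 45) + 16/((-2*(-5) + 6*8) - 20) = 1/(-80) + 16/((10 + 48) - 20) = -1/80 + 16/(58 - 20) = -1/80 + 16/38 = -1/80 + (1/38)*16 = -1/80 + 8/19 = 621/1520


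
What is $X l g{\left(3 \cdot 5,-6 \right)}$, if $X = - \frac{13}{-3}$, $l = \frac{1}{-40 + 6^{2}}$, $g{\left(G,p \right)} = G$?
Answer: $- \frac{65}{4} \approx -16.25$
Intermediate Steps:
$l = - \frac{1}{4}$ ($l = \frac{1}{-40 + 36} = \frac{1}{-4} = - \frac{1}{4} \approx -0.25$)
$X = \frac{13}{3}$ ($X = \left(-13\right) \left(- \frac{1}{3}\right) = \frac{13}{3} \approx 4.3333$)
$X l g{\left(3 \cdot 5,-6 \right)} = \frac{13}{3} \left(- \frac{1}{4}\right) 3 \cdot 5 = \left(- \frac{13}{12}\right) 15 = - \frac{65}{4}$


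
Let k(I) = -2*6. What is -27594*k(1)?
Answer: 331128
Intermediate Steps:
k(I) = -12
-27594*k(1) = -27594*(-12) = 331128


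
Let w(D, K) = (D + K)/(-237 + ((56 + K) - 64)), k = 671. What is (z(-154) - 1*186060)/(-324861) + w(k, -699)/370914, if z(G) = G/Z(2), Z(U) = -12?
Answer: 16285771985399/28436936337144 ≈ 0.57270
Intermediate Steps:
z(G) = -G/12 (z(G) = G/(-12) = G*(-1/12) = -G/12)
w(D, K) = (D + K)/(-245 + K) (w(D, K) = (D + K)/(-237 + (-8 + K)) = (D + K)/(-245 + K))
(z(-154) - 1*186060)/(-324861) + w(k, -699)/370914 = (-1/12*(-154) - 1*186060)/(-324861) + ((671 - 699)/(-245 - 699))/370914 = (77/6 - 186060)*(-1/324861) + (-28/(-944))*(1/370914) = -1116283/6*(-1/324861) - 1/944*(-28)*(1/370914) = 1116283/1949166 + (7/236)*(1/370914) = 1116283/1949166 + 7/87535704 = 16285771985399/28436936337144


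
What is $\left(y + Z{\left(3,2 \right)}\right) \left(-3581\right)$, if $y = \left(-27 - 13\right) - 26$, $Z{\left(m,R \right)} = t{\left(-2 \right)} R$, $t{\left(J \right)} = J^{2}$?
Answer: $207698$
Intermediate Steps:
$Z{\left(m,R \right)} = 4 R$ ($Z{\left(m,R \right)} = \left(-2\right)^{2} R = 4 R$)
$y = -66$ ($y = -40 - 26 = -66$)
$\left(y + Z{\left(3,2 \right)}\right) \left(-3581\right) = \left(-66 + 4 \cdot 2\right) \left(-3581\right) = \left(-66 + 8\right) \left(-3581\right) = \left(-58\right) \left(-3581\right) = 207698$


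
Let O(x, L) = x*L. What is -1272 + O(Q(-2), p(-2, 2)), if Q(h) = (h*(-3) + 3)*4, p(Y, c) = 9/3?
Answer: -1164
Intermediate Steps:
p(Y, c) = 3 (p(Y, c) = 9*(1/3) = 3)
Q(h) = 12 - 12*h (Q(h) = (-3*h + 3)*4 = (3 - 3*h)*4 = 12 - 12*h)
O(x, L) = L*x
-1272 + O(Q(-2), p(-2, 2)) = -1272 + 3*(12 - 12*(-2)) = -1272 + 3*(12 + 24) = -1272 + 3*36 = -1272 + 108 = -1164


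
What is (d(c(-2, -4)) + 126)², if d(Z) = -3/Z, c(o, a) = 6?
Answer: 63001/4 ≈ 15750.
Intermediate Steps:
(d(c(-2, -4)) + 126)² = (-3/6 + 126)² = (-3*⅙ + 126)² = (-½ + 126)² = (251/2)² = 63001/4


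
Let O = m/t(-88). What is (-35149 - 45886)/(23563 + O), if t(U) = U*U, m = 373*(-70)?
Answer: -313767520/91222881 ≈ -3.4396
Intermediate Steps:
m = -26110
t(U) = U**2
O = -13055/3872 (O = -26110/((-88)**2) = -26110/7744 = -26110*1/7744 = -13055/3872 ≈ -3.3716)
(-35149 - 45886)/(23563 + O) = (-35149 - 45886)/(23563 - 13055/3872) = -81035/91222881/3872 = -81035*3872/91222881 = -313767520/91222881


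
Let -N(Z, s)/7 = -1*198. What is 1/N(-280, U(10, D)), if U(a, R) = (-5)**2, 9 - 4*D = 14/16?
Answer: 1/1386 ≈ 0.00072150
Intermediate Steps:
D = 65/32 (D = 9/4 - 7/(2*16) = 9/4 - 1/4*7/8 = 9/4 - 7/32 = 65/32 ≈ 2.0313)
U(a, R) = 25
N(Z, s) = 1386 (N(Z, s) = -(-7)*198 = -7*(-198) = 1386)
1/N(-280, U(10, D)) = 1/1386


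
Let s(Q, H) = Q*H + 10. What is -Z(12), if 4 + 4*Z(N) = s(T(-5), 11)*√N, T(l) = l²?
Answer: 1 - 285*√3/2 ≈ -245.82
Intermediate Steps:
s(Q, H) = 10 + H*Q (s(Q, H) = H*Q + 10 = 10 + H*Q)
Z(N) = -1 + 285*√N/4 (Z(N) = -1 + ((10 + 11*(-5)²)*√N)/4 = -1 + ((10 + 11*25)*√N)/4 = -1 + ((10 + 275)*√N)/4 = -1 + (285*√N)/4 = -1 + 285*√N/4)
-Z(12) = -(-1 + 285*√12/4) = -(-1 + 285*(2*√3)/4) = -(-1 + 285*√3/2) = 1 - 285*√3/2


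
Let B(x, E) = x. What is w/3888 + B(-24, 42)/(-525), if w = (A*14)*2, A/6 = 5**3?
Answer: 154421/28350 ≈ 5.4469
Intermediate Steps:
A = 750 (A = 6*5**3 = 6*125 = 750)
w = 21000 (w = (750*14)*2 = 10500*2 = 21000)
w/3888 + B(-24, 42)/(-525) = 21000/3888 - 24/(-525) = 21000*(1/3888) - 24*(-1/525) = 875/162 + 8/175 = 154421/28350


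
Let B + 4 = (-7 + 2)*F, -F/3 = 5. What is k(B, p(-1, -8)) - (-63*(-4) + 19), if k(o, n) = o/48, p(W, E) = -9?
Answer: -12937/48 ≈ -269.52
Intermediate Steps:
F = -15 (F = -3*5 = -15)
B = 71 (B = -4 + (-7 + 2)*(-15) = -4 - 5*(-15) = -4 + 75 = 71)
k(o, n) = o/48 (k(o, n) = o*(1/48) = o/48)
k(B, p(-1, -8)) - (-63*(-4) + 19) = (1/48)*71 - (-63*(-4) + 19) = 71/48 - (252 + 19) = 71/48 - 1*271 = 71/48 - 271 = -12937/48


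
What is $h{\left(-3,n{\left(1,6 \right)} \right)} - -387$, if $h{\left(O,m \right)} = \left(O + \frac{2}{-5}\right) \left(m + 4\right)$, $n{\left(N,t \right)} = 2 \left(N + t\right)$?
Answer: $\frac{1629}{5} \approx 325.8$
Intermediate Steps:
$n{\left(N,t \right)} = 2 N + 2 t$
$h{\left(O,m \right)} = \left(4 + m\right) \left(- \frac{2}{5} + O\right)$ ($h{\left(O,m \right)} = \left(O + 2 \left(- \frac{1}{5}\right)\right) \left(4 + m\right) = \left(O - \frac{2}{5}\right) \left(4 + m\right) = \left(- \frac{2}{5} + O\right) \left(4 + m\right) = \left(4 + m\right) \left(- \frac{2}{5} + O\right)$)
$h{\left(-3,n{\left(1,6 \right)} \right)} - -387 = \left(- \frac{8}{5} + 4 \left(-3\right) - \frac{2 \left(2 \cdot 1 + 2 \cdot 6\right)}{5} - 3 \left(2 \cdot 1 + 2 \cdot 6\right)\right) - -387 = \left(- \frac{8}{5} - 12 - \frac{2 \left(2 + 12\right)}{5} - 3 \left(2 + 12\right)\right) + 387 = \left(- \frac{8}{5} - 12 - \frac{28}{5} - 42\right) + 387 = - \frac{306}{5} + 387 = \frac{1629}{5}$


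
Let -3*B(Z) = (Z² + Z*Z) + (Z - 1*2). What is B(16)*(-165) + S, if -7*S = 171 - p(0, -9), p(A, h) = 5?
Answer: 202344/7 ≈ 28906.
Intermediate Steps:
B(Z) = ⅔ - 2*Z²/3 - Z/3 (B(Z) = -((Z² + Z*Z) + (Z - 1*2))/3 = -((Z² + Z²) + (Z - 2))/3 = -(2*Z² + (-2 + Z))/3 = -(-2 + Z + 2*Z²)/3 = ⅔ - 2*Z²/3 - Z/3)
S = -166/7 (S = -(171 - 1*5)/7 = -(171 - 5)/7 = -⅐*166 = -166/7 ≈ -23.714)
B(16)*(-165) + S = (⅔ - ⅔*16² - ⅓*16)*(-165) - 166/7 = (⅔ - ⅔*256 - 16/3)*(-165) - 166/7 = (⅔ - 512/3 - 16/3)*(-165) - 166/7 = -526/3*(-165) - 166/7 = 28930 - 166/7 = 202344/7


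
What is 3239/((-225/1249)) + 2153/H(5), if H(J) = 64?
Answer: -258428279/14400 ≈ -17946.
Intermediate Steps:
3239/((-225/1249)) + 2153/H(5) = 3239/((-225/1249)) + 2153/64 = 3239/((-225*1/1249)) + 2153*(1/64) = 3239/(-225/1249) + 2153/64 = 3239*(-1249/225) + 2153/64 = -4045511/225 + 2153/64 = -258428279/14400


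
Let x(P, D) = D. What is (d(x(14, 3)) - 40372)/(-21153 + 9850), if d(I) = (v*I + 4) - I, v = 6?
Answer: 40353/11303 ≈ 3.5701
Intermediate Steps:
d(I) = 4 + 5*I (d(I) = (6*I + 4) - I = (4 + 6*I) - I = 4 + 5*I)
(d(x(14, 3)) - 40372)/(-21153 + 9850) = ((4 + 5*3) - 40372)/(-21153 + 9850) = ((4 + 15) - 40372)/(-11303) = (19 - 40372)*(-1/11303) = -40353*(-1/11303) = 40353/11303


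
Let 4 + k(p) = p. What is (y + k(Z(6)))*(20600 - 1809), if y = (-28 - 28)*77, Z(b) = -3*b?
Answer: -81440194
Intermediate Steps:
k(p) = -4 + p
y = -4312 (y = -56*77 = -4312)
(y + k(Z(6)))*(20600 - 1809) = (-4312 + (-4 - 3*6))*(20600 - 1809) = (-4312 + (-4 - 18))*18791 = (-4312 - 22)*18791 = -4334*18791 = -81440194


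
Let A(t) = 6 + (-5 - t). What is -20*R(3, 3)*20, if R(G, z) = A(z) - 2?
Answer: 1600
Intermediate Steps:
A(t) = 1 - t
R(G, z) = -1 - z (R(G, z) = (1 - z) - 2 = -1 - z)
-20*R(3, 3)*20 = -20*(-1 - 1*3)*20 = -20*(-1 - 3)*20 = -20*(-4)*20 = 80*20 = 1600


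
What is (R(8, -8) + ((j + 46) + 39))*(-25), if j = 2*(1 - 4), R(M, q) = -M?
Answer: -1775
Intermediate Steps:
j = -6 (j = 2*(-3) = -6)
(R(8, -8) + ((j + 46) + 39))*(-25) = (-1*8 + ((-6 + 46) + 39))*(-25) = (-8 + (40 + 39))*(-25) = (-8 + 79)*(-25) = 71*(-25) = -1775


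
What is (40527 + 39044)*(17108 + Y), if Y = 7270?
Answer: 1939781838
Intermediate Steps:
(40527 + 39044)*(17108 + Y) = (40527 + 39044)*(17108 + 7270) = 79571*24378 = 1939781838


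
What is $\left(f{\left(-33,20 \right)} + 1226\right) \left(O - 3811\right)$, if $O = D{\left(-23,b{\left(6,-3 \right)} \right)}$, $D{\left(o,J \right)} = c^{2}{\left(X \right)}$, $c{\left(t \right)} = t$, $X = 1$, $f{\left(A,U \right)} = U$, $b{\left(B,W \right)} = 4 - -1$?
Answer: $-4747260$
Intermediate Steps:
$b{\left(B,W \right)} = 5$ ($b{\left(B,W \right)} = 4 + 1 = 5$)
$D{\left(o,J \right)} = 1$ ($D{\left(o,J \right)} = 1^{2} = 1$)
$O = 1$
$\left(f{\left(-33,20 \right)} + 1226\right) \left(O - 3811\right) = \left(20 + 1226\right) \left(1 - 3811\right) = 1246 \left(-3810\right) = -4747260$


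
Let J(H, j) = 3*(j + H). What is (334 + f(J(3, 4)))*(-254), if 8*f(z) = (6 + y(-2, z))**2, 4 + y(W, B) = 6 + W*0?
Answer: -86868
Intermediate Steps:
J(H, j) = 3*H + 3*j (J(H, j) = 3*(H + j) = 3*H + 3*j)
y(W, B) = 2 (y(W, B) = -4 + (6 + W*0) = -4 + (6 + 0) = -4 + 6 = 2)
f(z) = 8 (f(z) = (6 + 2)**2/8 = (1/8)*8**2 = (1/8)*64 = 8)
(334 + f(J(3, 4)))*(-254) = (334 + 8)*(-254) = 342*(-254) = -86868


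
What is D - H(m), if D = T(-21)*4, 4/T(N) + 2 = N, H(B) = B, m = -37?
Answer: 835/23 ≈ 36.304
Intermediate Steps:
T(N) = 4/(-2 + N)
D = -16/23 (D = (4/(-2 - 21))*4 = (4/(-23))*4 = (4*(-1/23))*4 = -4/23*4 = -16/23 ≈ -0.69565)
D - H(m) = -16/23 - 1*(-37) = -16/23 + 37 = 835/23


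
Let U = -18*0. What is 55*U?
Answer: 0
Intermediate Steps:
U = 0
55*U = 55*0 = 0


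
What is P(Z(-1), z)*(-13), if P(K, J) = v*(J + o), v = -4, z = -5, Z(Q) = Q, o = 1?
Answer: -208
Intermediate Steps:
P(K, J) = -4 - 4*J (P(K, J) = -4*(J + 1) = -4*(1 + J) = -4 - 4*J)
P(Z(-1), z)*(-13) = (-4 - 4*(-5))*(-13) = (-4 + 20)*(-13) = 16*(-13) = -208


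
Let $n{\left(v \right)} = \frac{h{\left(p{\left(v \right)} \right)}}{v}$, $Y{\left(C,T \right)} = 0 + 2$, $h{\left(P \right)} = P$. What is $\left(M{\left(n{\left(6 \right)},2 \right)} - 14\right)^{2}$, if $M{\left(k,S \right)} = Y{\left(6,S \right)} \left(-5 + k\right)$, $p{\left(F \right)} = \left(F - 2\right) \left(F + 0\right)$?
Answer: $256$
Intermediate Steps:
$p{\left(F \right)} = F \left(-2 + F\right)$ ($p{\left(F \right)} = \left(-2 + F\right) F = F \left(-2 + F\right)$)
$Y{\left(C,T \right)} = 2$
$n{\left(v \right)} = -2 + v$ ($n{\left(v \right)} = \frac{v \left(-2 + v\right)}{v} = -2 + v$)
$M{\left(k,S \right)} = -10 + 2 k$ ($M{\left(k,S \right)} = 2 \left(-5 + k\right) = -10 + 2 k$)
$\left(M{\left(n{\left(6 \right)},2 \right)} - 14\right)^{2} = \left(\left(-10 + 2 \left(-2 + 6\right)\right) - 14\right)^{2} = \left(\left(-10 + 2 \cdot 4\right) - 14\right)^{2} = \left(\left(-10 + 8\right) - 14\right)^{2} = \left(-2 - 14\right)^{2} = \left(-16\right)^{2} = 256$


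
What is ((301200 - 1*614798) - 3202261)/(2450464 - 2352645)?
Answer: -3515859/97819 ≈ -35.943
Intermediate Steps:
((301200 - 1*614798) - 3202261)/(2450464 - 2352645) = ((301200 - 614798) - 3202261)/97819 = (-313598 - 3202261)*(1/97819) = -3515859*1/97819 = -3515859/97819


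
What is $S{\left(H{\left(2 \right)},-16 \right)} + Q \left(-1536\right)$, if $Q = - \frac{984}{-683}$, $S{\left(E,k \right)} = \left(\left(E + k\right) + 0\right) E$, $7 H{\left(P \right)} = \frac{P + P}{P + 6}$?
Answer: $- \frac{296391413}{133868} \approx -2214.1$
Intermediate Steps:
$H{\left(P \right)} = \frac{2 P}{7 \left(6 + P\right)}$ ($H{\left(P \right)} = \frac{\left(P + P\right) \frac{1}{P + 6}}{7} = \frac{2 P \frac{1}{6 + P}}{7} = \frac{2 P}{7 \left(6 + P\right)}$)
$S{\left(E,k \right)} = E \left(E + k\right)$ ($S{\left(E,k \right)} = \left(E + k\right) E = E \left(E + k\right)$)
$Q = \frac{984}{683}$ ($Q = \left(-984\right) \left(- \frac{1}{683}\right) = \frac{984}{683} \approx 1.4407$)
$S{\left(H{\left(2 \right)},-16 \right)} + Q \left(-1536\right) = \frac{2}{7} \cdot 2 \frac{1}{6 + 2} \left(\frac{2}{7} \cdot 2 \frac{1}{6 + 2} - 16\right) + \frac{984}{683} \left(-1536\right) = \frac{2}{7} \cdot 2 \cdot \frac{1}{8} \left(\frac{2}{7} \cdot 2 \cdot \frac{1}{8} - 16\right) - \frac{1511424}{683} = \frac{\frac{1}{14} - 16}{14} - \frac{1511424}{683} = \frac{1}{14} \left(- \frac{223}{14}\right) - \frac{1511424}{683} = - \frac{223}{196} - \frac{1511424}{683} = - \frac{296391413}{133868}$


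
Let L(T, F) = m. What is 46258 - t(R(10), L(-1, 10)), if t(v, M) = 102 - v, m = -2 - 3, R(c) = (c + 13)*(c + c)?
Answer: 46616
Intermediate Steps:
R(c) = 2*c*(13 + c) (R(c) = (13 + c)*(2*c) = 2*c*(13 + c))
m = -5
L(T, F) = -5
46258 - t(R(10), L(-1, 10)) = 46258 - (102 - 2*10*(13 + 10)) = 46258 - (102 - 2*10*23) = 46258 - (102 - 1*460) = 46258 - (102 - 460) = 46258 - 1*(-358) = 46258 + 358 = 46616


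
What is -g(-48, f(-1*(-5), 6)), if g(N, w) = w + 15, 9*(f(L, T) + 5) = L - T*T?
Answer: -59/9 ≈ -6.5556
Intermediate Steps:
f(L, T) = -5 - T²/9 + L/9 (f(L, T) = -5 + (L - T*T)/9 = -5 + (L - T²)/9 = -5 + (-T²/9 + L/9) = -5 - T²/9 + L/9)
g(N, w) = 15 + w
-g(-48, f(-1*(-5), 6)) = -(15 + (-5 - ⅑*6² + (-1*(-5))/9)) = -(15 + (-5 - ⅑*36 + (⅑)*5)) = -(15 + (-5 - 4 + 5/9)) = -(15 - 76/9) = -1*59/9 = -59/9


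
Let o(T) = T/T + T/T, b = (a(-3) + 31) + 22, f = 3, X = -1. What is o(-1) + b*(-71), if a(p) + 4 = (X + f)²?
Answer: -3761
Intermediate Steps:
a(p) = 0 (a(p) = -4 + (-1 + 3)² = -4 + 2² = -4 + 4 = 0)
b = 53 (b = (0 + 31) + 22 = 31 + 22 = 53)
o(T) = 2 (o(T) = 1 + 1 = 2)
o(-1) + b*(-71) = 2 + 53*(-71) = 2 - 3763 = -3761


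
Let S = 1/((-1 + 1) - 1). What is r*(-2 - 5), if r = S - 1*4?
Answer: 35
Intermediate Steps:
S = -1 (S = 1/(0 - 1) = 1/(-1) = -1)
r = -5 (r = -1 - 1*4 = -1 - 4 = -5)
r*(-2 - 5) = -5*(-2 - 5) = -5*(-7) = 35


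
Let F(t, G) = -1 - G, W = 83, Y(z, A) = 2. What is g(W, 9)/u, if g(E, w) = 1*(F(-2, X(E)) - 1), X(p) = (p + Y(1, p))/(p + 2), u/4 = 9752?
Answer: -3/39008 ≈ -7.6907e-5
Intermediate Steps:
u = 39008 (u = 4*9752 = 39008)
X(p) = 1 (X(p) = (p + 2)/(p + 2) = (2 + p)/(2 + p) = 1)
g(E, w) = -3 (g(E, w) = 1*((-1 - 1*1) - 1) = 1*((-1 - 1) - 1) = 1*(-2 - 1) = 1*(-3) = -3)
g(W, 9)/u = -3/39008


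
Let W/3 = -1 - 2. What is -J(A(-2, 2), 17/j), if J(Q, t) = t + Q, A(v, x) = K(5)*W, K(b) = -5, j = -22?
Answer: -973/22 ≈ -44.227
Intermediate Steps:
W = -9 (W = 3*(-1 - 2) = 3*(-3) = -9)
A(v, x) = 45 (A(v, x) = -5*(-9) = 45)
J(Q, t) = Q + t
-J(A(-2, 2), 17/j) = -(45 + 17/(-22)) = -(45 + 17*(-1/22)) = -(45 - 17/22) = -1*973/22 = -973/22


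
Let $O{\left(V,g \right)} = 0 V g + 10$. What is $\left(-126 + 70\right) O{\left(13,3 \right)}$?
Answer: $-560$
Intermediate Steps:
$O{\left(V,g \right)} = 10$ ($O{\left(V,g \right)} = 0 g + 10 = 0 + 10 = 10$)
$\left(-126 + 70\right) O{\left(13,3 \right)} = \left(-126 + 70\right) 10 = \left(-56\right) 10 = -560$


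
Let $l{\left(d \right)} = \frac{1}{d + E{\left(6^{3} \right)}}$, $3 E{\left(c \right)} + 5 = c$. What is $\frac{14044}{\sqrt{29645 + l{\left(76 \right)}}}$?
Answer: $\frac{7022 \sqrt{5713215362}}{6507079} \approx 81.567$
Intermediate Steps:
$E{\left(c \right)} = - \frac{5}{3} + \frac{c}{3}$
$l{\left(d \right)} = \frac{1}{\frac{211}{3} + d}$ ($l{\left(d \right)} = \frac{1}{d - \left(\frac{5}{3} - \frac{6^{3}}{3}\right)} = \frac{1}{d + \left(- \frac{5}{3} + \frac{1}{3} \cdot 216\right)} = \frac{1}{d + \left(- \frac{5}{3} + 72\right)} = \frac{1}{d + \frac{211}{3}} = \frac{1}{\frac{211}{3} + d}$)
$\frac{14044}{\sqrt{29645 + l{\left(76 \right)}}} = \frac{14044}{\sqrt{29645 + \frac{3}{211 + 3 \cdot 76}}} = \frac{14044}{\sqrt{29645 + \frac{3}{211 + 228}}} = \frac{14044}{\sqrt{29645 + \frac{3}{439}}} = \frac{14044}{\sqrt{\frac{13014158}{439}}} = \frac{14044}{\frac{1}{439} \sqrt{5713215362}} = 14044 \frac{\sqrt{5713215362}}{13014158} = \frac{7022 \sqrt{5713215362}}{6507079}$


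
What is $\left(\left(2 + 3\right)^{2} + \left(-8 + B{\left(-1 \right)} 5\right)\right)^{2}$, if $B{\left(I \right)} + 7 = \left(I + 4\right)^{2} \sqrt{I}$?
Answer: $-1701 - 1620 i \approx -1701.0 - 1620.0 i$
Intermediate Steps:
$B{\left(I \right)} = -7 + \sqrt{I} \left(4 + I\right)^{2}$ ($B{\left(I \right)} = -7 + \left(I + 4\right)^{2} \sqrt{I} = -7 + \left(4 + I\right)^{2} \sqrt{I} = -7 + \sqrt{I} \left(4 + I\right)^{2}$)
$\left(\left(2 + 3\right)^{2} + \left(-8 + B{\left(-1 \right)} 5\right)\right)^{2} = \left(\left(2 + 3\right)^{2} - \left(8 - \left(-7 + \sqrt{-1} \left(4 - 1\right)^{2}\right) 5\right)\right)^{2} = \left(5^{2} - \left(8 - \left(-7 + i 3^{2}\right) 5\right)\right)^{2} = \left(25 - \left(8 - \left(-7 + i 9\right) 5\right)\right)^{2} = \left(25 - \left(8 - \left(-7 + 9 i\right) 5\right)\right)^{2} = \left(25 - \left(43 - 45 i\right)\right)^{2} = \left(-18 + 45 i\right)^{2}$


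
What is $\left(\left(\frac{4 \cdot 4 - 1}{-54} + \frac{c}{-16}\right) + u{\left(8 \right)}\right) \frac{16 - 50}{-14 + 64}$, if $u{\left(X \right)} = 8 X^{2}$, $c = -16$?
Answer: $- \frac{156893}{450} \approx -348.65$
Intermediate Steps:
$\left(\left(\frac{4 \cdot 4 - 1}{-54} + \frac{c}{-16}\right) + u{\left(8 \right)}\right) \frac{16 - 50}{-14 + 64} = \left(\left(\frac{4 \cdot 4 - 1}{-54} - \frac{16}{-16}\right) + 8 \cdot 8^{2}\right) \frac{16 - 50}{-14 + 64} = \left(\left(\left(16 - 1\right) \left(- \frac{1}{54}\right) - -1\right) + 8 \cdot 64\right) \left(- \frac{34}{50}\right) = \left(\left(15 \left(- \frac{1}{54}\right) + 1\right) + 512\right) \left(\left(-34\right) \frac{1}{50}\right) = \left(\left(- \frac{5}{18} + 1\right) + 512\right) \left(- \frac{17}{25}\right) = \left(\frac{13}{18} + 512\right) \left(- \frac{17}{25}\right) = \frac{9229}{18} \left(- \frac{17}{25}\right) = - \frac{156893}{450}$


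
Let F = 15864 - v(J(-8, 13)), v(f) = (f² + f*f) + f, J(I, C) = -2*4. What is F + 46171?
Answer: 61915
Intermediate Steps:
J(I, C) = -8
v(f) = f + 2*f² (v(f) = (f² + f²) + f = 2*f² + f = f + 2*f²)
F = 15744 (F = 15864 - (-8)*(1 + 2*(-8)) = 15864 - (-8)*(1 - 16) = 15864 - (-8)*(-15) = 15864 - 1*120 = 15864 - 120 = 15744)
F + 46171 = 15744 + 46171 = 61915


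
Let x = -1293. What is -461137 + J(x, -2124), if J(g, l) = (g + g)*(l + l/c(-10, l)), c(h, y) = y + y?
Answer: 5030234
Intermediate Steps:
c(h, y) = 2*y
J(g, l) = 2*g*(½ + l) (J(g, l) = (g + g)*(l + l/((2*l))) = (2*g)*(l + l*(1/(2*l))) = (2*g)*(l + ½) = (2*g)*(½ + l) = 2*g*(½ + l))
-461137 + J(x, -2124) = -461137 - 1293*(1 + 2*(-2124)) = -461137 - 1293*(1 - 4248) = -461137 - 1293*(-4247) = -461137 + 5491371 = 5030234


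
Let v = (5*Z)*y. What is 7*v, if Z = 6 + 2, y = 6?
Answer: 1680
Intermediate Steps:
Z = 8
v = 240 (v = (5*8)*6 = 40*6 = 240)
7*v = 7*240 = 1680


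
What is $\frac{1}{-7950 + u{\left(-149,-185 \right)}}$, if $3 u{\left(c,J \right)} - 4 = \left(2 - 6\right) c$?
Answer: $- \frac{1}{7750} \approx -0.00012903$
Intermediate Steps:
$u{\left(c,J \right)} = \frac{4}{3} - \frac{4 c}{3}$ ($u{\left(c,J \right)} = \frac{4}{3} + \frac{\left(2 - 6\right) c}{3} = \frac{4}{3} + \frac{\left(-4\right) c}{3} = \frac{4}{3} - \frac{4 c}{3}$)
$\frac{1}{-7950 + u{\left(-149,-185 \right)}} = \frac{1}{-7950 + \left(\frac{4}{3} - - \frac{596}{3}\right)} = \frac{1}{-7950 + \left(\frac{4}{3} + \frac{596}{3}\right)} = \frac{1}{-7950 + 200} = \frac{1}{-7750} = - \frac{1}{7750}$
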